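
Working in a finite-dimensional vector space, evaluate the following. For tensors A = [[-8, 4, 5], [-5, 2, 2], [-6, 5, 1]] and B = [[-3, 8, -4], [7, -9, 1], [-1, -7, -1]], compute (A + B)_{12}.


Tensor addition is component-wise: (A + B)_{ij} = A_{ij} + B_{ij}.
A_{12} = 4
B_{12} = 8
(A + B)_{12} = 4 + 8 = 12

12


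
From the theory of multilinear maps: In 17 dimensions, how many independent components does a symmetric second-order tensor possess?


A symmetric rank-2 tensor in d dimensions has d(d+1)/2 independent components.
d = 17
d(d+1)/2 = 17 * 18 / 2 = 306 / 2 = 153

153


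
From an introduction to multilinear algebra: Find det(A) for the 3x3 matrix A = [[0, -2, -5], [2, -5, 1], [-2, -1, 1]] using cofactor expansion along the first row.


Expanding along the first row, det(A) = a11*M_11 - a12*M_12 + a13*M_13, where M_1j is the (1,j) minor.
Minor M_11 = -5*1 - 1*-1 = -4
Minor M_12 = 2*1 - 1*-2 = 4
Minor M_13 = 2*-1 - -5*-2 = -12
det = 0*(-4) - -2*(4) + -5*(-12)
    = 0 - -8 + 60
    = 68

68


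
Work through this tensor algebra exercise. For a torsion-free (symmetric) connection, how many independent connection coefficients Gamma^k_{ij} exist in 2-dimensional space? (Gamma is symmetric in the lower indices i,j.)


Christoffel symbols Gamma^k_{ij} are symmetric in i,j, so there are d * d(d+1)/2 independent symbols.
d = 2
d(d+1)/2 = 2 * 3 / 2 = 3
Total = 2 * 3 = 6

6


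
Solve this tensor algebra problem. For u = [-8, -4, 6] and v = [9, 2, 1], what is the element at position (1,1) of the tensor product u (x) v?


The outer product entry T_{ij} = u_i * v_j.
We need i=1, j=1.
u_1 = -8, v_1 = 9
T_{1,1} = -8 * 9 = -72

-72


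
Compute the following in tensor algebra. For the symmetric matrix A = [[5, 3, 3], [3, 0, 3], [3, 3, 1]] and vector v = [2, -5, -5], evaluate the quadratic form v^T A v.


First compute Av:
(Av)_1 = 5*2 + 3*-5 + 3*-5 = -20
(Av)_2 = 3*2 + 0*-5 + 3*-5 = -9
(Av)_3 = 3*2 + 3*-5 + 1*-5 = -14
Av = [-20, -9, -14]
Then v^T (Av) = 2*-20 + -5*-9 + -5*-14
= -40 + 45 + 70 = 75

75


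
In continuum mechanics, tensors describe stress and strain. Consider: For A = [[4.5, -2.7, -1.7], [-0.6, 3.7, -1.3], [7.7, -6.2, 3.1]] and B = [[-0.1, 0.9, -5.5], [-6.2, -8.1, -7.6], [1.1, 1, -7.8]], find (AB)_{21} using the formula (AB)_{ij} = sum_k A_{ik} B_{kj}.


(AB)_{ij} = sum_k A_{ik} B_{kj}.
For i=2, j=1:
A_{21} * B_{11} = -0.6 * -0.1 = 0.06
A_{22} * B_{21} = 3.7 * -6.2 = -22.94
A_{23} * B_{31} = -1.3 * 1.1 = -1.43
Sum = 0.06 + -22.94 + -1.43 = -24.31

-24.31


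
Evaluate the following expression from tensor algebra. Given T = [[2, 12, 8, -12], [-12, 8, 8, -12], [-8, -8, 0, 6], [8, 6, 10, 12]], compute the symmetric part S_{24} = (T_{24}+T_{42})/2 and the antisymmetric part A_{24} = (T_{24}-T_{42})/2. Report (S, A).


T_{24} = -12
T_{42} = 6
S_{24} = (-12 + 6)/2 = -6/2 = -3
A_{24} = (-12 - 6)/2 = -18/2 = -9
Check: S + A = -3 + -9 = -12 = T_{24}.

(-3, -9)


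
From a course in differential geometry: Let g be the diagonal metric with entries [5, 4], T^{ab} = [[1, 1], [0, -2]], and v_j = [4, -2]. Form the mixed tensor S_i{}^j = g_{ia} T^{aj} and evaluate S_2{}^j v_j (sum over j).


Step 1: lower the first index. For a diagonal metric, g_{ia} T^{aj} = g_{ii} T^{ij} (no sum on i).
g_{22} = 4
S_2{}^1 = 4 * T^{21} = 4 * 0 = 0
S_2{}^2 = 4 * T^{22} = 4 * -2 = -8
Step 2: contract S_2{}^j with v_j.
S_2{}^1 * v_1 = 0 * 4 = 0
S_2{}^2 * v_2 = -8 * -2 = 16
Result = 0 + 16 = 16

16


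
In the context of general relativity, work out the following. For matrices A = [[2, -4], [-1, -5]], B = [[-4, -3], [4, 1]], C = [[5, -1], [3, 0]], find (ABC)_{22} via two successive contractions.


(ABC)_{22} = sum_m (AB)_{2m} C_{m2}. First compute row 2 of AB.
(AB)_{21} = -1*-4 + -5*4 = -16
(AB)_{22} = -1*-3 + -5*1 = -2
Now contract with column 2 of C:
(AB)_{21} * C_{12} = -16 * -1 = 16
(AB)_{22} * C_{22} = -2 * 0 = 0
(ABC)_{22} = 16 + 0 = 16

16


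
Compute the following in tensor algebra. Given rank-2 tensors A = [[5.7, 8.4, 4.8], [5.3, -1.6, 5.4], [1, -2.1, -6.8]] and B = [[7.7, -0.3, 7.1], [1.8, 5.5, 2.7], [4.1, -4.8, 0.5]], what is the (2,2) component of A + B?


Tensor addition is component-wise: (A + B)_{ij} = A_{ij} + B_{ij}.
A_{22} = -1.6
B_{22} = 5.5
(A + B)_{22} = -1.6 + 5.5 = 3.9

3.9


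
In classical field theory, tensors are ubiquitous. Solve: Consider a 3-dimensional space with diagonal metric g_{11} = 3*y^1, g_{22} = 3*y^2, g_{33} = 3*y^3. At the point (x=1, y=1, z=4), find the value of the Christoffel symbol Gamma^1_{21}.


For a diagonal metric, Gamma^k_{ij} = (1/2) g^{kk} (dg_{ik}/dx_j + dg_{jk}/dx_i - dg_{ij}/dx_k).
The metric is diagonal, so g_{ab} = 0 for a != b.
At the given point: g_{11} = 3, g_{22} = 3, g_{33} = 3
g^{11} = 1/3
dg_{21}/dx_1 = 0 (off-diagonal)
dg_{11}/dx_2 = dg_{11}/dx_2 = 3
dg_{21}/dx_1 = 0 (off-diagonal)
Numerator = 0 + 3 - 0 = 3
Gamma^1_{21} = 3 / (2 * 3) = 1/2

1/2


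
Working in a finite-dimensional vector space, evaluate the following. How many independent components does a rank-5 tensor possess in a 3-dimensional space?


The number of components of a rank-r tensor in d dimensions is d^r.
Here d = 3 and r = 5.
3^5 = 243

243


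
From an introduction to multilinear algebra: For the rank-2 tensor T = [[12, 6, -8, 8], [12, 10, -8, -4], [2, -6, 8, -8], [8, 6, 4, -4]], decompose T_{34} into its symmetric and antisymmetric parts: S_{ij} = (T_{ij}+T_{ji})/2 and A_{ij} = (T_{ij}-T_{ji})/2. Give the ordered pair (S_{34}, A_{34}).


T_{34} = -8
T_{43} = 4
S_{34} = (-8 + 4)/2 = -4/2 = -2
A_{34} = (-8 - 4)/2 = -12/2 = -6
Check: S + A = -2 + -6 = -8 = T_{34}.

(-2, -6)


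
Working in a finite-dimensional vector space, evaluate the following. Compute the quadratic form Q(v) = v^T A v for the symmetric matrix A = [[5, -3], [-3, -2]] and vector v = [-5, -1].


First compute Av:
(Av)_1 = 5*-5 + -3*-1 = -22
(Av)_2 = -3*-5 + -2*-1 = 17
Av = [-22, 17]
Then v^T (Av) = -5*-22 + -1*17
= 110 + -17 = 93

93


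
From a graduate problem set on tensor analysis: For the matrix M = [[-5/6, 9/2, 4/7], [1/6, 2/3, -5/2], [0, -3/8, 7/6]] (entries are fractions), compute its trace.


The trace is the sum of diagonal entries.
Diagonal: M[1,1] = -5/6, M[2,2] = 2/3, M[3,3] = 7/6
Tr(M) = -5/6 + 2/3 + 7/6
Computing step by step:
After adding M[1,1]: -5/6
After adding M[2,2]: -1/6
After adding M[3,3]: 1
Tr(M) = 1

1


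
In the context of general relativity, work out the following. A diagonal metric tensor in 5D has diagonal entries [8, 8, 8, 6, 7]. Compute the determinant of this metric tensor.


For a diagonal metric, the determinant is the product of diagonal entries.
Diagonal entries: 8, 8, 8, 6, 7
det(g) = 8 * 8 * 8 * 6 * 7 = 21504

21504


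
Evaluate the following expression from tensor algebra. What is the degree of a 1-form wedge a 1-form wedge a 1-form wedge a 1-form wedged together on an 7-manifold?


The degree of a wedge product is the sum of the degrees of the individual forms.
Degrees: 1, 1, 1, 1
Total degree = 1 + 1 + 1 + 1 = 4

4


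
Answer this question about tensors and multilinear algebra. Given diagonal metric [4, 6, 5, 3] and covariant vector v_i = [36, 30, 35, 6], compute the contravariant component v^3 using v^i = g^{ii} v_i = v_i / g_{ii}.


To raise an index with a diagonal metric: v^i = v_i / g_{ii}.
For index 3: v_3 = 35, g_{33} = 5
v^3 = 35 / 5 = 7

7


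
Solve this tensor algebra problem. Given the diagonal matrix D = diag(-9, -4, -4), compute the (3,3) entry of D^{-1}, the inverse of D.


For a diagonal matrix, the inverse has entries (D^{-1})_{ii} = 1/d_{ii}.
The diagonal entries are: d_{11} = -9, d_{22} = -4, d_{33} = -4
We need (D^{-1})_{33} = 1/d_{33} = 1/-4 = -1/4

-1/4


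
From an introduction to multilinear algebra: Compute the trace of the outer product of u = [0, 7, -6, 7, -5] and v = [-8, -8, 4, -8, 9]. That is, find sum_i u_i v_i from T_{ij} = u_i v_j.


The outer product gives T_{ij} = u_i v_j.
The trace (contraction) is Tr(T) = sum_i T_{ii} = sum_i u_i v_i.
Diagonal entries:
T_{11} = u_1 * v_1 = 0 * -8 = 0
T_{22} = u_2 * v_2 = 7 * -8 = -56
T_{33} = u_3 * v_3 = -6 * 4 = -24
T_{44} = u_4 * v_4 = 7 * -8 = -56
T_{55} = u_5 * v_5 = -5 * 9 = -45
Tr(T) = 0 + -56 + -24 + -56 + -45 = -181

-181


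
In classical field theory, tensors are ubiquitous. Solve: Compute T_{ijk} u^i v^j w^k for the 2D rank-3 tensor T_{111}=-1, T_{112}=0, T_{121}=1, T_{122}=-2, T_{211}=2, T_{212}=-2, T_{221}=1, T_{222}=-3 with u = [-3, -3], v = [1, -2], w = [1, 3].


S = sum over i,j,k of T_{ijk} u_i v_j w_k. Expanding all 8 terms:
T_{111}*u_1*v_1*w_1 = -1*-3*1*1 = 3  (running total: 3)
T_{112}*u_1*v_1*w_2 = 0*-3*1*3 = 0  (running total: 3)
T_{121}*u_1*v_2*w_1 = 1*-3*-2*1 = 6  (running total: 9)
T_{122}*u_1*v_2*w_2 = -2*-3*-2*3 = -36  (running total: -27)
T_{211}*u_2*v_1*w_1 = 2*-3*1*1 = -6  (running total: -33)
T_{212}*u_2*v_1*w_2 = -2*-3*1*3 = 18  (running total: -15)
T_{221}*u_2*v_2*w_1 = 1*-3*-2*1 = 6  (running total: -9)
T_{222}*u_2*v_2*w_2 = -3*-3*-2*3 = -54  (running total: -63)
S = -63

-63


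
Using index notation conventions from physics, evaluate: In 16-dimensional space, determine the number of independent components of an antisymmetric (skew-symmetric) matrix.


An antisymmetric rank-2 tensor satisfies A_{ij} = -A_{ji}, so diagonal entries are zero.
The independent components are the upper-triangular entries: C(n, 2) = n(n-1)/2.
n = 16
C(16, 2) = 16 * 15 / 2 = 240 / 2 = 120

120


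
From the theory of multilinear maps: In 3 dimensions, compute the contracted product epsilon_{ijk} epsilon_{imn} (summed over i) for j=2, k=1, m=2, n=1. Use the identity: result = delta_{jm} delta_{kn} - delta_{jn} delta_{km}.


Using the identity: epsilon_{ijk} epsilon_{imn} = delta_{jm} delta_{kn} - delta_{jn} delta_{km}.
delta_{22} = 1
delta_{11} = 1
delta_{21} = 0
delta_{12} = 0
Result = 1 * 1 - 0 * 0 = 1 - 0 = 1

1


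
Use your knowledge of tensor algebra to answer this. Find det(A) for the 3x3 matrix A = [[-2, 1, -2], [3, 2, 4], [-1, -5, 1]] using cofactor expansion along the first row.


Expanding along the first row, det(A) = a11*M_11 - a12*M_12 + a13*M_13, where M_1j is the (1,j) minor.
Minor M_11 = 2*1 - 4*-5 = 22
Minor M_12 = 3*1 - 4*-1 = 7
Minor M_13 = 3*-5 - 2*-1 = -13
det = -2*(22) - 1*(7) + -2*(-13)
    = -44 - 7 + 26
    = -25

-25


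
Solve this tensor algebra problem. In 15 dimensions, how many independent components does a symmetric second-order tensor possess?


A symmetric rank-2 tensor in d dimensions has d(d+1)/2 independent components.
d = 15
d(d+1)/2 = 15 * 16 / 2 = 240 / 2 = 120

120


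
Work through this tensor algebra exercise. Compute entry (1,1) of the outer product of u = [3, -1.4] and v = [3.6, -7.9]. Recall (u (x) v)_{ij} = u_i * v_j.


The outer product entry T_{ij} = u_i * v_j.
We need i=1, j=1.
u_1 = 3, v_1 = 3.6
T_{1,1} = 3 * 3.6 = 10.8

10.8


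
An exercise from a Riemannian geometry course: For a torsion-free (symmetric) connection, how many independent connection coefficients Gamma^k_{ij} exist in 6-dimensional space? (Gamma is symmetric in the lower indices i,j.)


Christoffel symbols Gamma^k_{ij} are symmetric in i,j, so there are d * d(d+1)/2 independent symbols.
d = 6
d(d+1)/2 = 6 * 7 / 2 = 21
Total = 6 * 21 = 126

126


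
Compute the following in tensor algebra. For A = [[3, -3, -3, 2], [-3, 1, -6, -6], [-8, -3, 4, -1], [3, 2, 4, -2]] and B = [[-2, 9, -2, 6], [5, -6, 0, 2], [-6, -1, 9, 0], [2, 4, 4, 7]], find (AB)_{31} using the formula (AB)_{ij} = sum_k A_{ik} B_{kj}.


(AB)_{ij} = sum_k A_{ik} B_{kj}.
For i=3, j=1:
A_{31} * B_{11} = -8 * -2 = 16
A_{32} * B_{21} = -3 * 5 = -15
A_{33} * B_{31} = 4 * -6 = -24
A_{34} * B_{41} = -1 * 2 = -2
Sum = 16 + -15 + -24 + -2 = -25

-25


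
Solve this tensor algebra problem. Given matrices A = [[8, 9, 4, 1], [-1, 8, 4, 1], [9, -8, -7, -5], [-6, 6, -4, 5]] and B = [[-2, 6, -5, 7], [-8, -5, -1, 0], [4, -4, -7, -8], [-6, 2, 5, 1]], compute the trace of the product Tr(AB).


Tr(AB) = sum_i (AB)_{ii} where (AB)_{ii} = sum_k A_{ik} B_{ki}.
(AB)_{11} = 8*-2 + 9*-8 + 4*4 + 1*-6 = -78
(AB)_{22} = -1*6 + 8*-5 + 4*-4 + 1*2 = -60
(AB)_{33} = 9*-5 + -8*-1 + -7*-7 + -5*5 = -13
(AB)_{44} = -6*7 + 6*0 + -4*-8 + 5*1 = -5
Tr(AB) = -78 + -60 + -13 + -5 = -156

-156


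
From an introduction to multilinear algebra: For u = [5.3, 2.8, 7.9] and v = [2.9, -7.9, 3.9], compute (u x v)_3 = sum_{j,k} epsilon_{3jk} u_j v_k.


(u x v)_3 = sum_{j,k} epsilon_{3jk} u_j v_k. Only permutations of (1,2,3) contribute; the two non-zero terms are:
eps_{312} u_1 v_2 = 1 * 5.3 * -7.9 = -41.87
eps_{321} u_2 v_1 = -1 * 2.8 * 2.9 = -8.12
(u x v)_3 = -49.99

-49.99


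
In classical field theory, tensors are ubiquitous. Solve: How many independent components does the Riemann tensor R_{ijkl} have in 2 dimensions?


The Riemann tensor in d dimensions has d^2(d^2 - 1)/12 independent components.
d = 2, so d^2 = 4
d^2 - 1 = 3
d^2(d^2 - 1) = 4 * 3 = 12
Divide by 12: 12 / 12 = 1

1


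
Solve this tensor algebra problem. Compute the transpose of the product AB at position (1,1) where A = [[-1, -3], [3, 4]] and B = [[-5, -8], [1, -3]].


(AB)^T_{ij} = (AB)_{ji} = sum_k A_{jk} B_{ki}.
For i=1, j=1 we need (AB)_{11}:
A_{11} * B_{11} = -1 * -5 = 5
A_{12} * B_{21} = -3 * 1 = -3
Sum = 5 + -3 = 2

2


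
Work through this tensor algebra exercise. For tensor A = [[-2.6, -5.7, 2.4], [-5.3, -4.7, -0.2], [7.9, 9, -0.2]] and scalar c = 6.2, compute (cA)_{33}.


Scalar multiplication: (cA)_{ij} = c * A_{ij}.
c = 6.2
A_{33} = -0.2
(cA)_{33} = 6.2 * -0.2 = -1.24

-1.24


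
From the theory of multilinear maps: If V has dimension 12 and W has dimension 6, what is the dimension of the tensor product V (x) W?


The dimension of a tensor product is the product of dimensions.
dim(V) = 12, dim(W) = 6
dim(V (x) W) = 12 * 6 = 72

72


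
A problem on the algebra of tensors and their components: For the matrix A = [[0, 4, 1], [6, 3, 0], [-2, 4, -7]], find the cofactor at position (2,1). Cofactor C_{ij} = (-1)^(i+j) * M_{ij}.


To find cofactor C_{21}, delete row 2 and column 1.
The resulting 2x2 submatrix is: [[4, 1], [4, -7]]
Minor M_{21} = 4*-7 - 1*4
  = -28 - 4 = -32
Sign = (-1)^(2+1) = (-1)^3 = -1
Cofactor C_{21} = -1 * -32 = 32

32


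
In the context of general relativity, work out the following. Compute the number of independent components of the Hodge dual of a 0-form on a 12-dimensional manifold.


The Hodge dual of a p-form on an n-dimensional manifold is an (n-p)-form.
n = 12, p = 0, so dual degree = 12 - 0 = 12
The number of components is C(n, n-p) = C(12, 12) = 1

1


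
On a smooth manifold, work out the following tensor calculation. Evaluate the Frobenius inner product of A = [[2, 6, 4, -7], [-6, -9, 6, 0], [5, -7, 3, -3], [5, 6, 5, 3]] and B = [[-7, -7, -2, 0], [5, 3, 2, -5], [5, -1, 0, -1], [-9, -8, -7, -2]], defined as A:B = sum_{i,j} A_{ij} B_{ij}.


A:B = sum over all i,j of A_{ij} * B_{ij}.
Row 1: 2*-7=-14, 6*-7=-42, 4*-2=-8, -7*0=0 => row sum = -64
Row 2: -6*5=-30, -9*3=-27, 6*2=12, 0*-5=0 => row sum = -45
Row 3: 5*5=25, -7*-1=7, 3*0=0, -3*-1=3 => row sum = 35
Row 4: 5*-9=-45, 6*-8=-48, 5*-7=-35, 3*-2=-6 => row sum = -134
Total = -64 + -45 + 35 + -134 = -208

-208


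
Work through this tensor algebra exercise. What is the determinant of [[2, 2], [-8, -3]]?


For a 2x2 matrix [[a, b], [c, d]], det = a*d - b*c.
a = 2, b = 2, c = -8, d = -3
a*d = 2 * -3 = -6
b*c = 2 * -8 = -16
det = -6 - -16 = 10

10


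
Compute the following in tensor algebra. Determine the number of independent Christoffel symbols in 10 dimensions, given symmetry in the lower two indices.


Christoffel symbols Gamma^k_{ij} are symmetric in i,j, so there are d * d(d+1)/2 independent symbols.
d = 10
d(d+1)/2 = 10 * 11 / 2 = 55
Total = 10 * 55 = 550

550


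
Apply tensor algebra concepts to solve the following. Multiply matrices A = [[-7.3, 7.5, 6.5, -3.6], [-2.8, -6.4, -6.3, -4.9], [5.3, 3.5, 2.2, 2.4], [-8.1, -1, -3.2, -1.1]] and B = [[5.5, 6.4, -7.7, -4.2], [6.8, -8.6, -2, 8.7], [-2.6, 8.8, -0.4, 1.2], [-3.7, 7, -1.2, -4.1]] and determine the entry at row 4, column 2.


(AB)_{ij} = sum_k A_{ik} B_{kj}.
For i=4, j=2:
A_{41} * B_{12} = -8.1 * 6.4 = -51.84
A_{42} * B_{22} = -1 * -8.6 = 8.6
A_{43} * B_{32} = -3.2 * 8.8 = -28.16
A_{44} * B_{42} = -1.1 * 7 = -7.7
Sum = -51.84 + 8.6 + -28.16 + -7.7 = -79.1

-79.1


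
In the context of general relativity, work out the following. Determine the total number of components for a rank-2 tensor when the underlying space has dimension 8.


The number of components of a rank-r tensor in d dimensions is d^r.
Here d = 8 and r = 2.
8^2 = 64

64


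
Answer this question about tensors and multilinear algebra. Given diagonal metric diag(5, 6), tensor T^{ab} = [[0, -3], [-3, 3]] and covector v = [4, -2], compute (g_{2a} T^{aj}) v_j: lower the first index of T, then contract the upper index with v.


Step 1: lower the first index. For a diagonal metric, g_{ia} T^{aj} = g_{ii} T^{ij} (no sum on i).
g_{22} = 6
S_2{}^1 = 6 * T^{21} = 6 * -3 = -18
S_2{}^2 = 6 * T^{22} = 6 * 3 = 18
Step 2: contract S_2{}^j with v_j.
S_2{}^1 * v_1 = -18 * 4 = -72
S_2{}^2 * v_2 = 18 * -2 = -36
Result = -72 + -36 = -108

-108


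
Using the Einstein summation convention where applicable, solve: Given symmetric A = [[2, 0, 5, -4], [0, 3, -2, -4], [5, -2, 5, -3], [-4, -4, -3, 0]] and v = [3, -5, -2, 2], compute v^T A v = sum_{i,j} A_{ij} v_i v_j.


First compute Av:
(Av)_1 = 2*3 + 0*-5 + 5*-2 + -4*2 = -12
(Av)_2 = 0*3 + 3*-5 + -2*-2 + -4*2 = -19
(Av)_3 = 5*3 + -2*-5 + 5*-2 + -3*2 = 9
(Av)_4 = -4*3 + -4*-5 + -3*-2 + 0*2 = 14
Av = [-12, -19, 9, 14]
Then v^T (Av) = 3*-12 + -5*-19 + -2*9 + 2*14
= -36 + 95 + -18 + 28 = 69

69


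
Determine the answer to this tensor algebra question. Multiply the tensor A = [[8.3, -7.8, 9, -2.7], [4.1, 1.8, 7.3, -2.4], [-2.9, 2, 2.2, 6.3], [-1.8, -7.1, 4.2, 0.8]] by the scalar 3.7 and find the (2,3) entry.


Scalar multiplication: (cA)_{ij} = c * A_{ij}.
c = 3.7
A_{23} = 7.3
(cA)_{23} = 3.7 * 7.3 = 27.01

27.01


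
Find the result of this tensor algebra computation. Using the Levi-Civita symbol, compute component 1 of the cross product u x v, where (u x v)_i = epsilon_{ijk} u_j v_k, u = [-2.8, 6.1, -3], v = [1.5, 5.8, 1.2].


(u x v)_1 = sum_{j,k} epsilon_{1jk} u_j v_k. Only permutations of (1,2,3) contribute; the two non-zero terms are:
eps_{123} u_2 v_3 = 1 * 6.1 * 1.2 = 7.32
eps_{132} u_3 v_2 = -1 * -3 * 5.8 = 17.4
(u x v)_1 = 24.72

24.72


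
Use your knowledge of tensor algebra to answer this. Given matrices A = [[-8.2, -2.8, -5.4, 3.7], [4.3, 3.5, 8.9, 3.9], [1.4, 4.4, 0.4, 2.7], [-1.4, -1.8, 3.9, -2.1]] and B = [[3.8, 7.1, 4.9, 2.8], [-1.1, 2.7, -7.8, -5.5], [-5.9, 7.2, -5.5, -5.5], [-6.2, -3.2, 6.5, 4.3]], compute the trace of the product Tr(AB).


Tr(AB) = sum_i (AB)_{ii} where (AB)_{ii} = sum_k A_{ik} B_{ki}.
(AB)_{11} = -8.2*3.8 + -2.8*-1.1 + -5.4*-5.9 + 3.7*-6.2 = -19.16
(AB)_{22} = 4.3*7.1 + 3.5*2.7 + 8.9*7.2 + 3.9*-3.2 = 91.58
(AB)_{33} = 1.4*4.9 + 4.4*-7.8 + 0.4*-5.5 + 2.7*6.5 = -12.11
(AB)_{44} = -1.4*2.8 + -1.8*-5.5 + 3.9*-5.5 + -2.1*4.3 = -24.5
Tr(AB) = -19.16 + 91.58 + -12.11 + -24.5 = 35.81

35.81


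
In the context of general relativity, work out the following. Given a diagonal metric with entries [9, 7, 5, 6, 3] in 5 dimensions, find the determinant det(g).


For a diagonal metric, the determinant is the product of diagonal entries.
Diagonal entries: 9, 7, 5, 6, 3
det(g) = 9 * 7 * 5 * 6 * 3 = 5670

5670


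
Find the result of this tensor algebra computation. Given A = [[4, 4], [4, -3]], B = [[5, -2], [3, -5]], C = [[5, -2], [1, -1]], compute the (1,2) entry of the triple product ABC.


(ABC)_{12} = sum_m (AB)_{1m} C_{m2}. First compute row 1 of AB.
(AB)_{11} = 4*5 + 4*3 = 32
(AB)_{12} = 4*-2 + 4*-5 = -28
Now contract with column 2 of C:
(AB)_{11} * C_{12} = 32 * -2 = -64
(AB)_{12} * C_{22} = -28 * -1 = 28
(ABC)_{12} = -64 + 28 = -36

-36


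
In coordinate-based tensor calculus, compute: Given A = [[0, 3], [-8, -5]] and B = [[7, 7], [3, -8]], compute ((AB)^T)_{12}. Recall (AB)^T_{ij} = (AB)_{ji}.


(AB)^T_{ij} = (AB)_{ji} = sum_k A_{jk} B_{ki}.
For i=1, j=2 we need (AB)_{21}:
A_{21} * B_{11} = -8 * 7 = -56
A_{22} * B_{21} = -5 * 3 = -15
Sum = -56 + -15 = -71

-71


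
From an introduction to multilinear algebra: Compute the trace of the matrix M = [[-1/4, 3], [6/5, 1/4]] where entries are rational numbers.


The trace is the sum of diagonal entries.
Diagonal: M[1,1] = -1/4, M[2,2] = 1/4
Tr(M) = -1/4 + 1/4
Computing step by step:
After adding M[1,1]: -1/4
After adding M[2,2]: 0
Tr(M) = 0

0


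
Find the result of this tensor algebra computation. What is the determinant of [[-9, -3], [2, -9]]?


For a 2x2 matrix [[a, b], [c, d]], det = a*d - b*c.
a = -9, b = -3, c = 2, d = -9
a*d = -9 * -9 = 81
b*c = -3 * 2 = -6
det = 81 - -6 = 87

87


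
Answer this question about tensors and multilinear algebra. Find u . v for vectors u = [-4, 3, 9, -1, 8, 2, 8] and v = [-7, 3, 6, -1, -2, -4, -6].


The inner product u . v = sum of u_i * v_i.
Term-by-term: -4 * -7, 3 * 3, 9 * 6, -1 * -1, 8 * -2, 2 * -4, 8 * -6
Products: 28, 9, 54, 1, -16, -8, -48
Sum = 28 + 9 + 54 + 1 + -16 + -8 + -48 = 20

20


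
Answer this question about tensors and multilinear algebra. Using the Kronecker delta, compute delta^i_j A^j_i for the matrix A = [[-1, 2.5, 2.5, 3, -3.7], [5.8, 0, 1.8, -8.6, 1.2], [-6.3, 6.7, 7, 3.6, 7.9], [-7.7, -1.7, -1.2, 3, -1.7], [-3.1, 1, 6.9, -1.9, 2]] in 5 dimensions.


The contraction (trace) of a rank-2 tensor is the sum of its diagonal elements.
Diagonal entries: A[1,1] = -1, A[2,2] = 0, A[3,3] = 7, A[4,4] = 3, A[5,5] = 2
Tr(A) = -1 + 0 + 7 + 3 + 2 = 11

11


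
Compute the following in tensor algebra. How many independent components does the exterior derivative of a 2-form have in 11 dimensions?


The exterior derivative of a p-form is a (p+1)-form.
Its number of independent components is C(n, p+1).
n = 11, p+1 = 3
C(11, 3) = 165

165


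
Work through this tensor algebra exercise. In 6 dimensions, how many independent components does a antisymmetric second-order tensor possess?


A antisymmetric rank-2 tensor in d dimensions has d(d-1)/2 independent components.
d = 6
d(d-1)/2 = 6 * 5 / 2 = 30 / 2 = 15

15


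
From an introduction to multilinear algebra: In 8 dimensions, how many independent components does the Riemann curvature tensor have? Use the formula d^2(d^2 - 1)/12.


The Riemann tensor in d dimensions has d^2(d^2 - 1)/12 independent components.
d = 8, so d^2 = 64
d^2 - 1 = 63
d^2(d^2 - 1) = 64 * 63 = 4032
Divide by 12: 4032 / 12 = 336

336


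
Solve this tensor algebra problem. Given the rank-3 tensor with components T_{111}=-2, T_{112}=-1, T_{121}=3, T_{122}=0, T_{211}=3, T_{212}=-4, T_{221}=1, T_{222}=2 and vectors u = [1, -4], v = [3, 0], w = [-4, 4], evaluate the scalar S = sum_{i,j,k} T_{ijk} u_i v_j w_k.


S = sum over i,j,k of T_{ijk} u_i v_j w_k. Expanding all 8 terms:
T_{111}*u_1*v_1*w_1 = -2*1*3*-4 = 24  (running total: 24)
T_{112}*u_1*v_1*w_2 = -1*1*3*4 = -12  (running total: 12)
T_{121}*u_1*v_2*w_1 = 3*1*0*-4 = 0  (running total: 12)
T_{122}*u_1*v_2*w_2 = 0*1*0*4 = 0  (running total: 12)
T_{211}*u_2*v_1*w_1 = 3*-4*3*-4 = 144  (running total: 156)
T_{212}*u_2*v_1*w_2 = -4*-4*3*4 = 192  (running total: 348)
T_{221}*u_2*v_2*w_1 = 1*-4*0*-4 = 0  (running total: 348)
T_{222}*u_2*v_2*w_2 = 2*-4*0*4 = 0  (running total: 348)
S = 348

348


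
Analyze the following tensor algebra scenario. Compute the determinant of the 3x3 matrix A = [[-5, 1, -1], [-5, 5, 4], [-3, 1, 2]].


Expanding along the first row, det(A) = a11*M_11 - a12*M_12 + a13*M_13, where M_1j is the (1,j) minor.
Minor M_11 = 5*2 - 4*1 = 6
Minor M_12 = -5*2 - 4*-3 = 2
Minor M_13 = -5*1 - 5*-3 = 10
det = -5*(6) - 1*(2) + -1*(10)
    = -30 - 2 + -10
    = -42

-42


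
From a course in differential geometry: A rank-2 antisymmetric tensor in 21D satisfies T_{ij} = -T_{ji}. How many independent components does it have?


An antisymmetric rank-2 tensor satisfies A_{ij} = -A_{ji}, so diagonal entries are zero.
The independent components are the upper-triangular entries: C(n, 2) = n(n-1)/2.
n = 21
C(21, 2) = 21 * 20 / 2 = 420 / 2 = 210

210


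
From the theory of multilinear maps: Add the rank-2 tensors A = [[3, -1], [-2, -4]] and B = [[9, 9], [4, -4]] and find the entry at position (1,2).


Tensor addition is component-wise: (A + B)_{ij} = A_{ij} + B_{ij}.
A_{12} = -1
B_{12} = 9
(A + B)_{12} = -1 + 9 = 8

8


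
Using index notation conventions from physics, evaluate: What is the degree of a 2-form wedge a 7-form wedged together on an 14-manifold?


The degree of a wedge product is the sum of the degrees of the individual forms.
Degrees: 2, 7
Total degree = 2 + 7 = 9

9


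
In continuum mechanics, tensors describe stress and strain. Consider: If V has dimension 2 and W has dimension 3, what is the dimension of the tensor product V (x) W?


The dimension of a tensor product is the product of dimensions.
dim(V) = 2, dim(W) = 3
dim(V (x) W) = 2 * 3 = 6

6


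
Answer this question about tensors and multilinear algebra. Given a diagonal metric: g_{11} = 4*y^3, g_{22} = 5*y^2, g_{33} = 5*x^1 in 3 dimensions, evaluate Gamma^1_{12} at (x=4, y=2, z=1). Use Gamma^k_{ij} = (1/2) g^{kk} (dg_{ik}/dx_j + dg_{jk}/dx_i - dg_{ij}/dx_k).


For a diagonal metric, Gamma^k_{ij} = (1/2) g^{kk} (dg_{ik}/dx_j + dg_{jk}/dx_i - dg_{ij}/dx_k).
The metric is diagonal, so g_{ab} = 0 for a != b.
At the given point: g_{11} = 32, g_{22} = 20, g_{33} = 20
g^{11} = 1/32
dg_{11}/dx_2 = dg_{11}/dx_2 = 48
dg_{21}/dx_1 = 0 (off-diagonal)
dg_{12}/dx_1 = 0 (off-diagonal)
Numerator = 48 + 0 - 0 = 48
Gamma^1_{12} = 48 / (2 * 32) = 3/4

3/4


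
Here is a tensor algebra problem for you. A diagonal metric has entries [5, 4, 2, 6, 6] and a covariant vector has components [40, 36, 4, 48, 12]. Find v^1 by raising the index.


To raise an index with a diagonal metric: v^i = v_i / g_{ii}.
For index 1: v_1 = 40, g_{11} = 5
v^1 = 40 / 5 = 8

8


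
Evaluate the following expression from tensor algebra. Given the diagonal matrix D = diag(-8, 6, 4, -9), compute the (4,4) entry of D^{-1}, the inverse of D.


For a diagonal matrix, the inverse has entries (D^{-1})_{ii} = 1/d_{ii}.
The diagonal entries are: d_{11} = -8, d_{22} = 6, d_{33} = 4, d_{44} = -9
We need (D^{-1})_{44} = 1/d_{44} = 1/-9 = -1/9

-1/9


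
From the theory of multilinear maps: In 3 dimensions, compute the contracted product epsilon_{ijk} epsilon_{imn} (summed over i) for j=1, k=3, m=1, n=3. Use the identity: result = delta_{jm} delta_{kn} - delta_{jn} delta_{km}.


Using the identity: epsilon_{ijk} epsilon_{imn} = delta_{jm} delta_{kn} - delta_{jn} delta_{km}.
delta_{11} = 1
delta_{33} = 1
delta_{13} = 0
delta_{31} = 0
Result = 1 * 1 - 0 * 0 = 1 - 0 = 1

1


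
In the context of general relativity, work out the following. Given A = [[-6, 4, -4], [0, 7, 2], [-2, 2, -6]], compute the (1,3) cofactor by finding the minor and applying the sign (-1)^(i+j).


To find cofactor C_{13}, delete row 1 and column 3.
The resulting 2x2 submatrix is: [[0, 7], [-2, 2]]
Minor M_{13} = 0*2 - 7*-2
  = 0 - -14 = 14
Sign = (-1)^(1+3) = (-1)^4 = 1
Cofactor C_{13} = 1 * 14 = 14

14


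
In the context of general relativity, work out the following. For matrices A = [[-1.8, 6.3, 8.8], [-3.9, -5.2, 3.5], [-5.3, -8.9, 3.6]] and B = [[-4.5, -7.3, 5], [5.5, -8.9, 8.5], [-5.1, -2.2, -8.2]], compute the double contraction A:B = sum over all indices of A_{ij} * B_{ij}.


A:B = sum over all i,j of A_{ij} * B_{ij}.
Row 1: -1.8*-4.5=8.1, 6.3*-7.3=-45.99, 8.8*5=44 => row sum = 6.11
Row 2: -3.9*5.5=-21.45, -5.2*-8.9=46.28, 3.5*8.5=29.75 => row sum = 54.58
Row 3: -5.3*-5.1=27.03, -8.9*-2.2=19.58, 3.6*-8.2=-29.52 => row sum = 17.09
Total = 6.11 + 54.58 + 17.09 = 77.78

77.78


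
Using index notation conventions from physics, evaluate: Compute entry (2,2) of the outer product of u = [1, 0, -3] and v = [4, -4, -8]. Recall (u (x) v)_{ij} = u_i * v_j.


The outer product entry T_{ij} = u_i * v_j.
We need i=2, j=2.
u_2 = 0, v_2 = -4
T_{2,2} = 0 * -4 = 0

0


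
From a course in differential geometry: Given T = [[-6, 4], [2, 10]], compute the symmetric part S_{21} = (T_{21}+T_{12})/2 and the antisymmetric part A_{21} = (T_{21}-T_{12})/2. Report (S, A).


T_{21} = 2
T_{12} = 4
S_{21} = (2 + 4)/2 = 6/2 = 3
A_{21} = (2 - 4)/2 = -2/2 = -1
Check: S + A = 3 + -1 = 2 = T_{21}.

(3, -1)


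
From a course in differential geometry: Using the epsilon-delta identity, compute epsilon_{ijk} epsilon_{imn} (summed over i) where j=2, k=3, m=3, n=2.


Using the identity: epsilon_{ijk} epsilon_{imn} = delta_{jm} delta_{kn} - delta_{jn} delta_{km}.
delta_{23} = 0
delta_{32} = 0
delta_{22} = 1
delta_{33} = 1
Result = 0 * 0 - 1 * 1 = 0 - 1 = -1

-1


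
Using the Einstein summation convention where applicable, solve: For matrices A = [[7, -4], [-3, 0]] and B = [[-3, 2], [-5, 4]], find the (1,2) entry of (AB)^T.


(AB)^T_{ij} = (AB)_{ji} = sum_k A_{jk} B_{ki}.
For i=1, j=2 we need (AB)_{21}:
A_{21} * B_{11} = -3 * -3 = 9
A_{22} * B_{21} = 0 * -5 = 0
Sum = 9 + 0 = 9

9


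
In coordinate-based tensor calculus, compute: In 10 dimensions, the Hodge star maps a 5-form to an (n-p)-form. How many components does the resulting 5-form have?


The Hodge dual of a p-form on an n-dimensional manifold is an (n-p)-form.
n = 10, p = 5, so dual degree = 10 - 5 = 5
The number of components is C(n, n-p) = C(10, 5) = 252

252


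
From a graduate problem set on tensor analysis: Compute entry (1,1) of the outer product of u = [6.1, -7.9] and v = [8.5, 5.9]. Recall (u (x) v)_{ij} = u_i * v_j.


The outer product entry T_{ij} = u_i * v_j.
We need i=1, j=1.
u_1 = 6.1, v_1 = 8.5
T_{1,1} = 6.1 * 8.5 = 51.85

51.85


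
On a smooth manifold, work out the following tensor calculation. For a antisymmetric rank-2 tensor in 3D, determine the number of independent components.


A antisymmetric rank-2 tensor in d dimensions has d(d-1)/2 independent components.
d = 3
d(d-1)/2 = 3 * 2 / 2 = 6 / 2 = 3

3


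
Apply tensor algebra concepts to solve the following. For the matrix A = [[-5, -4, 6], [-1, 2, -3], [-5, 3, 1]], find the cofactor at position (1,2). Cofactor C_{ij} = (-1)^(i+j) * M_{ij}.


To find cofactor C_{12}, delete row 1 and column 2.
The resulting 2x2 submatrix is: [[-1, -3], [-5, 1]]
Minor M_{12} = -1*1 - -3*-5
  = -1 - 15 = -16
Sign = (-1)^(1+2) = (-1)^3 = -1
Cofactor C_{12} = -1 * -16 = 16

16


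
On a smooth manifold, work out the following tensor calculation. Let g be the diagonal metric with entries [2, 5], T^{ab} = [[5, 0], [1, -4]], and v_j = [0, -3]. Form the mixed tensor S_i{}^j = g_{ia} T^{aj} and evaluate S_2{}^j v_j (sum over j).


Step 1: lower the first index. For a diagonal metric, g_{ia} T^{aj} = g_{ii} T^{ij} (no sum on i).
g_{22} = 5
S_2{}^1 = 5 * T^{21} = 5 * 1 = 5
S_2{}^2 = 5 * T^{22} = 5 * -4 = -20
Step 2: contract S_2{}^j with v_j.
S_2{}^1 * v_1 = 5 * 0 = 0
S_2{}^2 * v_2 = -20 * -3 = 60
Result = 0 + 60 = 60

60


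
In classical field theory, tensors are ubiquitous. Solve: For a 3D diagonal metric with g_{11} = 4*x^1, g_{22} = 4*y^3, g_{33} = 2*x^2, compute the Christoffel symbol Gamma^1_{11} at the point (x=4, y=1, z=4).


For a diagonal metric, Gamma^k_{ij} = (1/2) g^{kk} (dg_{ik}/dx_j + dg_{jk}/dx_i - dg_{ij}/dx_k).
The metric is diagonal, so g_{ab} = 0 for a != b.
At the given point: g_{11} = 16, g_{22} = 4, g_{33} = 32
g^{11} = 1/16
dg_{11}/dx_1 = dg_{11}/dx_1 = 4
dg_{11}/dx_1 = dg_{11}/dx_1 = 4
dg_{11}/dx_1 = dg_{11}/dx_1 = 4
Numerator = 4 + 4 - 4 = 4
Gamma^1_{11} = 4 / (2 * 16) = 1/8

1/8


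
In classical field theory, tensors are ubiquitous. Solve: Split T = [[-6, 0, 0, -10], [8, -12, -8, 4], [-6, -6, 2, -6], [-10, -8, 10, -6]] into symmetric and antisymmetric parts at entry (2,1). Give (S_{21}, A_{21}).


T_{21} = 8
T_{12} = 0
S_{21} = (8 + 0)/2 = 8/2 = 4
A_{21} = (8 - 0)/2 = 8/2 = 4
Check: S + A = 4 + 4 = 8 = T_{21}.

(4, 4)


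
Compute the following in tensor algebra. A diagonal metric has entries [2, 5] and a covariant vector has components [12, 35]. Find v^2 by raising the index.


To raise an index with a diagonal metric: v^i = v_i / g_{ii}.
For index 2: v_2 = 35, g_{22} = 5
v^2 = 35 / 5 = 7

7


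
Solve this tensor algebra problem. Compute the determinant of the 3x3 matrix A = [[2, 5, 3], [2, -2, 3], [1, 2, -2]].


Expanding along the first row, det(A) = a11*M_11 - a12*M_12 + a13*M_13, where M_1j is the (1,j) minor.
Minor M_11 = -2*-2 - 3*2 = -2
Minor M_12 = 2*-2 - 3*1 = -7
Minor M_13 = 2*2 - -2*1 = 6
det = 2*(-2) - 5*(-7) + 3*(6)
    = -4 - -35 + 18
    = 49

49


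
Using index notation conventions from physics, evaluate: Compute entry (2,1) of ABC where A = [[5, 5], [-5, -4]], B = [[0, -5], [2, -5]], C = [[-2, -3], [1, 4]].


(ABC)_{21} = sum_m (AB)_{2m} C_{m1}. First compute row 2 of AB.
(AB)_{21} = -5*0 + -4*2 = -8
(AB)_{22} = -5*-5 + -4*-5 = 45
Now contract with column 1 of C:
(AB)_{21} * C_{11} = -8 * -2 = 16
(AB)_{22} * C_{21} = 45 * 1 = 45
(ABC)_{21} = 16 + 45 = 61

61


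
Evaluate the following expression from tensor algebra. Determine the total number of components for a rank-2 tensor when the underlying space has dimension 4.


The number of components of a rank-r tensor in d dimensions is d^r.
Here d = 4 and r = 2.
4^2 = 16

16


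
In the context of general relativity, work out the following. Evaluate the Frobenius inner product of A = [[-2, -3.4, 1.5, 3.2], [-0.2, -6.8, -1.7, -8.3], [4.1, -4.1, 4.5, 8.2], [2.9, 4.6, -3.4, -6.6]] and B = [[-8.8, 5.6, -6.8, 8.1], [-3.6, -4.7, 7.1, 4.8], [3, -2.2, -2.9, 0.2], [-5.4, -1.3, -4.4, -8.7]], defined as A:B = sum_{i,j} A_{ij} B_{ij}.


A:B = sum over all i,j of A_{ij} * B_{ij}.
Row 1: -2*-8.8=17.6, -3.4*5.6=-19.04, 1.5*-6.8=-10.2, 3.2*8.1=25.92 => row sum = 14.28
Row 2: -0.2*-3.6=0.72, -6.8*-4.7=31.96, -1.7*7.1=-12.07, -8.3*4.8=-39.84 => row sum = -19.23
Row 3: 4.1*3=12.3, -4.1*-2.2=9.02, 4.5*-2.9=-13.05, 8.2*0.2=1.64 => row sum = 9.91
Row 4: 2.9*-5.4=-15.66, 4.6*-1.3=-5.98, -3.4*-4.4=14.96, -6.6*-8.7=57.42 => row sum = 50.74
Total = 14.28 + -19.23 + 9.91 + 50.74 = 55.7

55.7


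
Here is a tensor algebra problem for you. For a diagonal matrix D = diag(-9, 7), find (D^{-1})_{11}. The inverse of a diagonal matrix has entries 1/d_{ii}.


For a diagonal matrix, the inverse has entries (D^{-1})_{ii} = 1/d_{ii}.
The diagonal entries are: d_{11} = -9, d_{22} = 7
We need (D^{-1})_{11} = 1/d_{11} = 1/-9 = -1/9

-1/9


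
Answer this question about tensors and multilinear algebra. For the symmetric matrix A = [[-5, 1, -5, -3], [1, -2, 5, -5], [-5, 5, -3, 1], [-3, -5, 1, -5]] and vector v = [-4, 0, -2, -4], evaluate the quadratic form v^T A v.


First compute Av:
(Av)_1 = -5*-4 + 1*0 + -5*-2 + -3*-4 = 42
(Av)_2 = 1*-4 + -2*0 + 5*-2 + -5*-4 = 6
(Av)_3 = -5*-4 + 5*0 + -3*-2 + 1*-4 = 22
(Av)_4 = -3*-4 + -5*0 + 1*-2 + -5*-4 = 30
Av = [42, 6, 22, 30]
Then v^T (Av) = -4*42 + 0*6 + -2*22 + -4*30
= -168 + 0 + -44 + -120 = -332

-332


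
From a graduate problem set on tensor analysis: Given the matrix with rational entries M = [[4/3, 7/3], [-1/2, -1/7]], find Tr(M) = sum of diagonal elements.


The trace is the sum of diagonal entries.
Diagonal: M[1,1] = 4/3, M[2,2] = -1/7
Tr(M) = 4/3 + -1/7
Computing step by step:
After adding M[1,1]: 4/3
After adding M[2,2]: 25/21
Tr(M) = 25/21

25/21


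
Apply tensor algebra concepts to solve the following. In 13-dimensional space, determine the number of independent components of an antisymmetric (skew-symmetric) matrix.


An antisymmetric rank-2 tensor satisfies A_{ij} = -A_{ji}, so diagonal entries are zero.
The independent components are the upper-triangular entries: C(n, 2) = n(n-1)/2.
n = 13
C(13, 2) = 13 * 12 / 2 = 156 / 2 = 78

78


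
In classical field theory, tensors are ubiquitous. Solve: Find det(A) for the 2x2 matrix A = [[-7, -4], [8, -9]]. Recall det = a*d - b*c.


For a 2x2 matrix [[a, b], [c, d]], det = a*d - b*c.
a = -7, b = -4, c = 8, d = -9
a*d = -7 * -9 = 63
b*c = -4 * 8 = -32
det = 63 - -32 = 95

95


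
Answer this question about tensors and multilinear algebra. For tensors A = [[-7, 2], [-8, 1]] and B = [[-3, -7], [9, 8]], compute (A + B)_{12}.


Tensor addition is component-wise: (A + B)_{ij} = A_{ij} + B_{ij}.
A_{12} = 2
B_{12} = -7
(A + B)_{12} = 2 + -7 = -5

-5


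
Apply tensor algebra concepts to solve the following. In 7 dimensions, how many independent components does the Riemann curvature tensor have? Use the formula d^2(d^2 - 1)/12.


The Riemann tensor in d dimensions has d^2(d^2 - 1)/12 independent components.
d = 7, so d^2 = 49
d^2 - 1 = 48
d^2(d^2 - 1) = 49 * 48 = 2352
Divide by 12: 2352 / 12 = 196

196


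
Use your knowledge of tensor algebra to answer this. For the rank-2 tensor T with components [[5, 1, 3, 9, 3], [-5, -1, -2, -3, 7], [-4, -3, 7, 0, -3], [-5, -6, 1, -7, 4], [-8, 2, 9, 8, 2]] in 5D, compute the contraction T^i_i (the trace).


The contraction (trace) of a rank-2 tensor is the sum of its diagonal elements.
Diagonal entries: A[1,1] = 5, A[2,2] = -1, A[3,3] = 7, A[4,4] = -7, A[5,5] = 2
Tr(A) = 5 + -1 + 7 + -7 + 2 = 6

6


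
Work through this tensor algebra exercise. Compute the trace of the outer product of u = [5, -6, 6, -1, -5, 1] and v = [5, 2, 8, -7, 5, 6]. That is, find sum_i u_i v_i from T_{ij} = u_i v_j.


The outer product gives T_{ij} = u_i v_j.
The trace (contraction) is Tr(T) = sum_i T_{ii} = sum_i u_i v_i.
Diagonal entries:
T_{11} = u_1 * v_1 = 5 * 5 = 25
T_{22} = u_2 * v_2 = -6 * 2 = -12
T_{33} = u_3 * v_3 = 6 * 8 = 48
T_{44} = u_4 * v_4 = -1 * -7 = 7
T_{55} = u_5 * v_5 = -5 * 5 = -25
T_{66} = u_6 * v_6 = 1 * 6 = 6
Tr(T) = 25 + -12 + 48 + 7 + -25 + 6 = 49

49


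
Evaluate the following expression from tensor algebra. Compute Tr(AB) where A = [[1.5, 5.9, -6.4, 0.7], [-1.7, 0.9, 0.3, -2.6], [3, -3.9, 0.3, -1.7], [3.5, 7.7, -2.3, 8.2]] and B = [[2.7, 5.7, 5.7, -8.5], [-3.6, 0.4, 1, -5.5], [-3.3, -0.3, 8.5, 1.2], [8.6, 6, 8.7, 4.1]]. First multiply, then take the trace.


Tr(AB) = sum_i (AB)_{ii} where (AB)_{ii} = sum_k A_{ik} B_{ki}.
(AB)_{11} = 1.5*2.7 + 5.9*-3.6 + -6.4*-3.3 + 0.7*8.6 = 9.95
(AB)_{22} = -1.7*5.7 + 0.9*0.4 + 0.3*-0.3 + -2.6*6 = -25.02
(AB)_{33} = 3*5.7 + -3.9*1 + 0.3*8.5 + -1.7*8.7 = 0.96
(AB)_{44} = 3.5*-8.5 + 7.7*-5.5 + -2.3*1.2 + 8.2*4.1 = -41.24
Tr(AB) = 9.95 + -25.02 + 0.96 + -41.24 = -55.35

-55.35


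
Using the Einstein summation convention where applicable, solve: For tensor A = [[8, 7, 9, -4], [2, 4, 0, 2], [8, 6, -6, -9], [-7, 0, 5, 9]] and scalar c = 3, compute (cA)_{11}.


Scalar multiplication: (cA)_{ij} = c * A_{ij}.
c = 3
A_{11} = 8
(cA)_{11} = 3 * 8 = 24

24


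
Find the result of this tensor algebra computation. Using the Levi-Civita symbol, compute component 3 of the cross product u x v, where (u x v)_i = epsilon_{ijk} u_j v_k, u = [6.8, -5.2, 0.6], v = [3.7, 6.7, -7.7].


(u x v)_3 = sum_{j,k} epsilon_{3jk} u_j v_k. Only permutations of (1,2,3) contribute; the two non-zero terms are:
eps_{312} u_1 v_2 = 1 * 6.8 * 6.7 = 45.56
eps_{321} u_2 v_1 = -1 * -5.2 * 3.7 = 19.24
(u x v)_3 = 64.8

64.8


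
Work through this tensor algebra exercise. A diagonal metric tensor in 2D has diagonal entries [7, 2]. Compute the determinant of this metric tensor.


For a diagonal metric, the determinant is the product of diagonal entries.
Diagonal entries: 7, 2
det(g) = 7 * 2 = 14

14


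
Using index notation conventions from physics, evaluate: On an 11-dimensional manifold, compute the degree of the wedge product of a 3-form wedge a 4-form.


The degree of a wedge product is the sum of the degrees of the individual forms.
Degrees: 3, 4
Total degree = 3 + 4 = 7

7


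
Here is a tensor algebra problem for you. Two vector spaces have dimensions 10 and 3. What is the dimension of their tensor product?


The dimension of a tensor product is the product of dimensions.
dim(V) = 10, dim(W) = 3
dim(V (x) W) = 10 * 3 = 30

30


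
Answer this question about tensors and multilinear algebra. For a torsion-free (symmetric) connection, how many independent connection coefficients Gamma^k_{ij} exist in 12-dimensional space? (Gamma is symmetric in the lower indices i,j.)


Christoffel symbols Gamma^k_{ij} are symmetric in i,j, so there are d * d(d+1)/2 independent symbols.
d = 12
d(d+1)/2 = 12 * 13 / 2 = 78
Total = 12 * 78 = 936

936
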